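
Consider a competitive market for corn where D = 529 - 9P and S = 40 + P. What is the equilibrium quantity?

Q* = 88.9

Set D = S: 529 - 9P = 40 + P.
489 = 10P, so P* = 48.9.
Q* = 529 − 9(48.9) = 88.9.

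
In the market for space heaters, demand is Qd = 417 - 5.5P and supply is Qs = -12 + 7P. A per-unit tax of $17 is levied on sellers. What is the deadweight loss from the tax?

Pre-tax equilibrium: P* = 34.32, Q* = 228.24.
Tax on sellers shifts supply to Qs = -12 + 7(P − 17) = -131 + 7P.
417 - 5.5P = -131 + 7P gives buyer price Pb = 43.84; sellers receive Ps = 43.84 − 17 = 26.84.
New quantity: Q = 417 − 5.5(43.84) = 175.88.
DWL = ½ × 17 × (228.24 − 175.88) = 445.06.

Deadweight loss = 445.06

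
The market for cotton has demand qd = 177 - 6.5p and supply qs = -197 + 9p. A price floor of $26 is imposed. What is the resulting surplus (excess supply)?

Surplus = 29

Equilibrium price would be p* = 748/31, so the floor at 26 binds.
At p = 26: qd = 8, qs = 37.
Surplus = 37 − 8 = 29.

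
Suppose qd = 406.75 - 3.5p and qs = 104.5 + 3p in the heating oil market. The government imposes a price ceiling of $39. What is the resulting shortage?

Equilibrium price would be p* = 46.5, so the ceiling at 39 binds.
At p = 39: qd = 406.75 − 3.5(39) = 270.25, qs = 104.5 + 3(39) = 221.5.
Shortage = 270.25 − 221.5 = 48.75.

Shortage = 48.75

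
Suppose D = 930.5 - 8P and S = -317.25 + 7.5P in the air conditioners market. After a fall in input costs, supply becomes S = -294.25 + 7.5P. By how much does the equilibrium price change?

Original equilibrium: P* = 80.5, Q* = 286.5.
New equilibrium: 930.5 - 8P = -294.25 + 7.5P, so 1224.75 = 15.5P and P' = 4899/62; Q' = 930.5 − 8(4899/62) = 18499/62.
Change in price: 4899/62 − 80.5 = -46/31.

ΔP = -46/31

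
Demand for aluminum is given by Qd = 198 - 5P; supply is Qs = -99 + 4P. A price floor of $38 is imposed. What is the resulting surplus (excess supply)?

Surplus = 45

Equilibrium price would be P* = 33, so the floor at 38 binds.
At P = 38: Qd = 8, Qs = 53.
Surplus = 53 − 8 = 45.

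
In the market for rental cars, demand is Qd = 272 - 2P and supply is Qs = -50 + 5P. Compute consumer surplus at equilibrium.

Equilibrium: 272 - 2P = -50 + 5P gives P* = 46, Q* = 180.
Demand choke price (Qd = 0): P = 136.
CS = ½(136 − 46)(180) = 8100.

Consumer surplus = 8100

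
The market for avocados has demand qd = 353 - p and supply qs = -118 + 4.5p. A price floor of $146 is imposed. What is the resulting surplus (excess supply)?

Equilibrium price would be p* = 942/11, so the floor at 146 binds.
At p = 146: qd = 207, qs = 539.
Surplus = 539 − 207 = 332.

Surplus = 332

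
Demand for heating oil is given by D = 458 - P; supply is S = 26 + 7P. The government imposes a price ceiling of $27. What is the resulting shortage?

Shortage = 216

Equilibrium price would be P* = 54, so the ceiling at 27 binds.
At P = 27: D = 458 − 1(27) = 431, S = 26 + 7(27) = 215.
Shortage = 431 − 215 = 216.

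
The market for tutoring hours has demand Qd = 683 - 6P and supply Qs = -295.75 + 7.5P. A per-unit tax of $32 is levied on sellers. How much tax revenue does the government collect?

Tax revenue = 13568/3

Pre-tax equilibrium: P* = 72.5, Q* = 248.
Tax on sellers shifts supply to Qs = -295.75 + 7.5(P − 32) = -535.75 + 7.5P.
683 - 6P = -535.75 + 7.5P gives buyer price Pb = 1625/18; sellers receive Ps = 1625/18 − 32 = 1049/18.
New quantity: Q = 683 − 6(1625/18) = 424/3.
Revenue = 32 × 424/3 = 13568/3.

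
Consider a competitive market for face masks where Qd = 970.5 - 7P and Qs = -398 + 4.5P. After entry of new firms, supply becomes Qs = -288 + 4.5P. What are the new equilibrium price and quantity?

Original equilibrium: P* = 119, Q* = 137.5.
New equilibrium: 970.5 - 7P = -288 + 4.5P, so 1258.5 = 11.5P and P' = 2517/23; Q' = 970.5 − 7(2517/23) = 9405/46.

P' = 2517/23, Q' = 9405/46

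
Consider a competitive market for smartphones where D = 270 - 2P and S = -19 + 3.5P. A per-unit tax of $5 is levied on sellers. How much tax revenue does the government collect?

Tax revenue = 8720/11

Pre-tax equilibrium: P* = 578/11, Q* = 1814/11.
Tax on sellers shifts supply to S = -19 + 3.5(P − 5) = -36.5 + 3.5P.
270 - 2P = -36.5 + 3.5P gives buyer price Pb = 613/11; sellers receive Ps = 613/11 − 5 = 558/11.
New quantity: Q = 270 − 2(613/11) = 1744/11.
Revenue = 5 × 1744/11 = 8720/11.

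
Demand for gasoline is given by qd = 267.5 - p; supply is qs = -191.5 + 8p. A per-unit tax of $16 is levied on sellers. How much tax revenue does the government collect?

Tax revenue = 29128/9

Pre-tax equilibrium: p* = 51, q* = 216.5.
Tax on sellers shifts supply to qs = -191.5 + 8(p − 16) = -319.5 + 8p.
267.5 - p = -319.5 + 8p gives buyer price pb = 587/9; sellers receive ps = 587/9 − 16 = 443/9.
New quantity: q = 267.5 − 1(587/9) = 3641/18.
Revenue = 16 × 3641/18 = 29128/9.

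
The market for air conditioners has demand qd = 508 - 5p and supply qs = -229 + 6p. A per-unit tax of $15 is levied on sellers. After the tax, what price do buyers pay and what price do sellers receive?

Buyers pay 827/11, sellers receive 662/11

Pre-tax equilibrium: p* = 67, q* = 173.
Tax on sellers shifts supply to qs = -229 + 6(p − 15) = -319 + 6p.
508 - 5p = -319 + 6p gives buyer price pb = 827/11; sellers receive ps = 827/11 − 15 = 662/11.
New quantity: q = 508 − 5(827/11) = 1453/11.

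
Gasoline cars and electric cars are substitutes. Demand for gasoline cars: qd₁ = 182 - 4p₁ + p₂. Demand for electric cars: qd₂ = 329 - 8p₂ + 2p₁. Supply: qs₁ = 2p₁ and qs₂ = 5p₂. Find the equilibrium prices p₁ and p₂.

p₁ = 2695/76, p₂ = 1169/38

Market 1: 182 - 4p₁ + p₂ = 2p₁ → 6p₁ - p₂ = 182.
Market 2: 13p₂ - 2p₁ = 329.
Eliminating p₂: 13×(1) + 1×(2) gives 76p₁ = 2695, so p₁ = 2695/76.
Back-substitute into (2): p₂ = (329 + 2×2695/76) / 13 = 1169/38.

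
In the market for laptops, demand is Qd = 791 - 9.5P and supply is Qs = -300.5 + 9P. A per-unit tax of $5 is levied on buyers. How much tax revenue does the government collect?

Pre-tax equilibrium: P* = 59, Q* = 230.5.
Tax on buyers shifts demand to Qd = 791 − 9.5(P + 5) = 743.5 - 9.5P.
743.5 - 9.5P = -300.5 + 9P gives seller price Ps = 2088/37; buyers pay Pb = 2088/37 + 5 = 2273/37.
New quantity: Q = 791 − 9.5(2273/37) = 15347/74.
Revenue = 5 × 15347/74 = 76735/74.

Tax revenue = 76735/74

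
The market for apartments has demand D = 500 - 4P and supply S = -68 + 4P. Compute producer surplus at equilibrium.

Equilibrium: 500 - 4P = -68 + 4P gives P* = 71, Q* = 216.
Supply starts at P = 17 (where S = 0).
PS = ½(71 − 17)(216) = 5832.

Producer surplus = 5832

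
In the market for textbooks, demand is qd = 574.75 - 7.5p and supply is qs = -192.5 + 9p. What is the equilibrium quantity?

Set qd = qs: 574.75 - 7.5p = -192.5 + 9p.
767.25 = 16.5p, so p* = 46.5.
q* = 574.75 − 7.5(46.5) = 226.

q* = 226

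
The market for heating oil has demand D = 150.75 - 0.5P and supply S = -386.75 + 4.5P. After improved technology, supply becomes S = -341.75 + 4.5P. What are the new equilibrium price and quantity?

P' = 98.5, Q' = 101.5

Original equilibrium: P* = 107.5, Q* = 97.
New equilibrium: 150.75 - 0.5P = -341.75 + 4.5P, so 492.5 = 5P and P' = 98.5; Q' = 150.75 − 0.5(98.5) = 101.5.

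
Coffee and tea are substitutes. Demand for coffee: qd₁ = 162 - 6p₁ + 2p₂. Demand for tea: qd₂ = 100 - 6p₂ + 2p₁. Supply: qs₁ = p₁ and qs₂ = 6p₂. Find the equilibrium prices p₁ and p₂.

p₁ = 26.8, p₂ = 12.8

Market 1: 162 - 6p₁ + 2p₂ = p₁ → 7p₁ - 2p₂ = 162.
Market 2: 12p₂ - 2p₁ = 100.
Eliminating p₂: 12×(1) + 2×(2) gives 80p₁ = 2144, so p₁ = 26.8.
Back-substitute into (2): p₂ = (100 + 2×26.8) / 12 = 12.8.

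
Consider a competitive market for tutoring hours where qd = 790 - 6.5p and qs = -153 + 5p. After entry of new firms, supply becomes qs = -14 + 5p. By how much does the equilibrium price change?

Δp = -278/23

Original equilibrium: p* = 82, q* = 257.
New equilibrium: 790 - 6.5p = -14 + 5p, so 804 = 11.5p and p' = 1608/23; q' = 790 − 6.5(1608/23) = 7718/23.
Change in price: 1608/23 − 82 = -278/23.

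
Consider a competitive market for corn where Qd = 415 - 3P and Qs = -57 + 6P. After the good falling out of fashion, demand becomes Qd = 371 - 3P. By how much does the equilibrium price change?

ΔP = -44/9

Original equilibrium: P* = 472/9, Q* = 773/3.
New equilibrium: 371 - 3P = -57 + 6P, so 428 = 9P and P' = 428/9; Q' = 371 − 3(428/9) = 685/3.
Change in price: 428/9 − 472/9 = -44/9.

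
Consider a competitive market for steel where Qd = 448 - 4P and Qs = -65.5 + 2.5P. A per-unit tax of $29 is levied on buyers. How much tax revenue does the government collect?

Pre-tax equilibrium: P* = 79, Q* = 132.
Tax on buyers shifts demand to Qd = 448 − 4(P + 29) = 332 - 4P.
332 - 4P = -65.5 + 2.5P gives seller price Ps = 795/13; buyers pay Pb = 795/13 + 29 = 1172/13.
New quantity: Q = 448 − 4(1172/13) = 1136/13.
Revenue = 29 × 1136/13 = 32944/13.

Tax revenue = 32944/13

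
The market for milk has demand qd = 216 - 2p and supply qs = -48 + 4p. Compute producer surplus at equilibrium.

Equilibrium: 216 - 2p = -48 + 4p gives p* = 44, q* = 128.
Supply starts at p = 12 (where qs = 0).
PS = ½(44 − 12)(128) = 2048.

Producer surplus = 2048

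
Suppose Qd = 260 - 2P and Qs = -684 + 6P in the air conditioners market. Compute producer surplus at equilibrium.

Equilibrium: 260 - 2P = -684 + 6P gives P* = 118, Q* = 24.
Supply starts at P = 114 (where Qs = 0).
PS = ½(118 − 114)(24) = 48.

Producer surplus = 48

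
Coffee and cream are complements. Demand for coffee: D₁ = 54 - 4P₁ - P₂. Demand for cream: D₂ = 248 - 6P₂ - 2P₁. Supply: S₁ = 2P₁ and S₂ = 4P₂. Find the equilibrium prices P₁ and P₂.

P₁ = 146/29, P₂ = 690/29

Market 1: 54 - 4P₁ - P₂ = 2P₁ → 6P₁ + P₂ = 54.
Market 2: 10P₂ + 2P₁ = 248.
Eliminating P₂: 10×(1) − 1×(2) gives 58P₁ = 292, so P₁ = 146/29.
Back-substitute into (2): P₂ = (248 − 2×146/29) / 10 = 690/29.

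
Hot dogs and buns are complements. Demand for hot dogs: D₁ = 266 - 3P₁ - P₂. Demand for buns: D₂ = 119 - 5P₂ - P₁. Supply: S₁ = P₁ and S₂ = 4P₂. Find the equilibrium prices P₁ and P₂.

P₁ = 65, P₂ = 6

Market 1: 266 - 3P₁ - P₂ = P₁ → 4P₁ + P₂ = 266.
Market 2: 9P₂ + P₁ = 119.
Eliminating P₂: 9×(1) − 1×(2) gives 35P₁ = 2275, so P₁ = 65.
Back-substitute into (2): P₂ = (119 − 1×65) / 9 = 6.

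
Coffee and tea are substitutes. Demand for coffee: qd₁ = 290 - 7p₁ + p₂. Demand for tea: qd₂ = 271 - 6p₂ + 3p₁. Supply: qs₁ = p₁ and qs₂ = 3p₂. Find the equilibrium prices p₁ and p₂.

p₁ = 2881/69, p₂ = 3038/69

Market 1: 290 - 7p₁ + p₂ = p₁ → 8p₁ - p₂ = 290.
Market 2: 9p₂ - 3p₁ = 271.
Eliminating p₂: 9×(1) + 1×(2) gives 69p₁ = 2881, so p₁ = 2881/69.
Back-substitute into (2): p₂ = (271 + 3×2881/69) / 9 = 3038/69.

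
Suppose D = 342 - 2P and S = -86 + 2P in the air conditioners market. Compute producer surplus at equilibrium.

Equilibrium: 342 - 2P = -86 + 2P gives P* = 107, Q* = 128.
Supply starts at P = 43 (where S = 0).
PS = ½(107 − 43)(128) = 4096.

Producer surplus = 4096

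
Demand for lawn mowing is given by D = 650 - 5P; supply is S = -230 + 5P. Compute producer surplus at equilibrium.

Equilibrium: 650 - 5P = -230 + 5P gives P* = 88, Q* = 210.
Supply starts at P = 46 (where S = 0).
PS = ½(88 − 46)(210) = 4410.

Producer surplus = 4410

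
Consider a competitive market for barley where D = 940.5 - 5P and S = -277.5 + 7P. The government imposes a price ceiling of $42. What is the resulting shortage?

Equilibrium price would be P* = 101.5, so the ceiling at 42 binds.
At P = 42: D = 940.5 − 5(42) = 730.5, S = -277.5 + 7(42) = 16.5.
Shortage = 730.5 − 16.5 = 714.

Shortage = 714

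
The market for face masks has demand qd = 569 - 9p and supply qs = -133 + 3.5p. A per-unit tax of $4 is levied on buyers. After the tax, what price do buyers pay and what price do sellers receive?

Buyers pay $57.28, sellers receive $53.28

Pre-tax equilibrium: p* = 56.16, q* = 63.56.
Tax on buyers shifts demand to qd = 569 − 9(p + 4) = 533 - 9p.
533 - 9p = -133 + 3.5p gives seller price ps = 53.28; buyers pay pb = 53.28 + 4 = 57.28.
New quantity: q = 569 − 9(57.28) = 53.48.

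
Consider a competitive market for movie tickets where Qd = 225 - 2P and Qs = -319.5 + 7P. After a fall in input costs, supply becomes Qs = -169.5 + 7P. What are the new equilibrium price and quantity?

Original equilibrium: P* = 60.5, Q* = 104.
New equilibrium: 225 - 2P = -169.5 + 7P, so 394.5 = 9P and P' = 263/6; Q' = 225 − 2(263/6) = 412/3.

P' = 263/6, Q' = 412/3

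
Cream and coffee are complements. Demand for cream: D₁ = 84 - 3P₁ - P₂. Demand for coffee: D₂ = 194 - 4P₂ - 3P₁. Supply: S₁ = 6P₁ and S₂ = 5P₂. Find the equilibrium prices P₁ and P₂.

Market 1: 84 - 3P₁ - P₂ = 6P₁ → 9P₁ + P₂ = 84.
Market 2: 9P₂ + 3P₁ = 194.
Eliminating P₂: 9×(1) − 1×(2) gives 78P₁ = 562, so P₁ = 281/39.
Back-substitute into (2): P₂ = (194 − 3×281/39) / 9 = 249/13.

P₁ = 281/39, P₂ = 249/13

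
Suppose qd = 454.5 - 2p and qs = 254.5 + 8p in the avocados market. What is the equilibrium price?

Set qd = qs: 454.5 - 2p = 254.5 + 8p.
200 = 10p, so p* = 20.
q* = 454.5 − 2(20) = 414.5.

p* = 20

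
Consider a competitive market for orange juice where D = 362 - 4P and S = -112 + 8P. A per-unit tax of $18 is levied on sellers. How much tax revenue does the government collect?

Tax revenue = 2808

Pre-tax equilibrium: P* = 39.5, Q* = 204.
Tax on sellers shifts supply to S = -112 + 8(P − 18) = -256 + 8P.
362 - 4P = -256 + 8P gives buyer price Pb = 51.5; sellers receive Ps = 51.5 − 18 = 33.5.
New quantity: Q = 362 − 4(51.5) = 156.
Revenue = 18 × 156 = 2808.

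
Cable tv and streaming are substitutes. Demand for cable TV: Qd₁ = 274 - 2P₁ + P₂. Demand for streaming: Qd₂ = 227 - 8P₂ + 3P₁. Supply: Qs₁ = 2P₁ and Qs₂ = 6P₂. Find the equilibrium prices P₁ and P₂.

P₁ = 4063/53, P₂ = 1730/53

Market 1: 274 - 2P₁ + P₂ = 2P₁ → 4P₁ - P₂ = 274.
Market 2: 14P₂ - 3P₁ = 227.
Eliminating P₂: 14×(1) + 1×(2) gives 53P₁ = 4063, so P₁ = 4063/53.
Back-substitute into (2): P₂ = (227 + 3×4063/53) / 14 = 1730/53.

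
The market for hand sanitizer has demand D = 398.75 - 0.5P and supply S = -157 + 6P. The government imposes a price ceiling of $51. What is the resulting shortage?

Shortage = 224.25

Equilibrium price would be P* = 85.5, so the ceiling at 51 binds.
At P = 51: D = 398.75 − 0.5(51) = 373.25, S = -157 + 6(51) = 149.
Shortage = 373.25 − 149 = 224.25.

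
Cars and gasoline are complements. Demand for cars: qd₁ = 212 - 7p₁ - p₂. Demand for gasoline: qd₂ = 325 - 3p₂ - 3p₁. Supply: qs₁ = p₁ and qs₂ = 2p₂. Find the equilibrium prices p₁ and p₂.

p₁ = 735/37, p₂ = 1964/37

Market 1: 212 - 7p₁ - p₂ = p₁ → 8p₁ + p₂ = 212.
Market 2: 5p₂ + 3p₁ = 325.
Eliminating p₂: 5×(1) − 1×(2) gives 37p₁ = 735, so p₁ = 735/37.
Back-substitute into (2): p₂ = (325 − 3×735/37) / 5 = 1964/37.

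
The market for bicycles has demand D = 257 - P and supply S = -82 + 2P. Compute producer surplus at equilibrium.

Producer surplus = 5184

Equilibrium: 257 - P = -82 + 2P gives P* = 113, Q* = 144.
Supply starts at P = 41 (where S = 0).
PS = ½(113 − 41)(144) = 5184.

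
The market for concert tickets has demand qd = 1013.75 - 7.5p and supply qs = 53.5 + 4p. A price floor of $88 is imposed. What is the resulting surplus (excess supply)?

Equilibrium price would be p* = 83.5, so the floor at 88 binds.
At p = 88: qd = 353.75, qs = 405.5.
Surplus = 405.5 − 353.75 = 51.75.

Surplus = 51.75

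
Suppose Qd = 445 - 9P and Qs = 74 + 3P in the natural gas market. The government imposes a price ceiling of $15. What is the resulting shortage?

Shortage = 191

Equilibrium price would be P* = 371/12, so the ceiling at 15 binds.
At P = 15: Qd = 445 − 9(15) = 310, Qs = 74 + 3(15) = 119.
Shortage = 310 − 119 = 191.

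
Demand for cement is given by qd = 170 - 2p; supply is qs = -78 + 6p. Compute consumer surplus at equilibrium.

Equilibrium: 170 - 2p = -78 + 6p gives p* = 31, q* = 108.
Demand choke price (qd = 0): p = 85.
CS = ½(85 − 31)(108) = 2916.

Consumer surplus = 2916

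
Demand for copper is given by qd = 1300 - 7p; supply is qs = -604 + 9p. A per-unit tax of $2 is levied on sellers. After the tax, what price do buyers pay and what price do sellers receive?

Buyers pay $120.125, sellers receive $118.125

Pre-tax equilibrium: p* = 119, q* = 467.
Tax on sellers shifts supply to qs = -604 + 9(p − 2) = -622 + 9p.
1300 - 7p = -622 + 9p gives buyer price pb = 120.125; sellers receive ps = 120.125 − 2 = 118.125.
New quantity: q = 1300 − 7(120.125) = 459.125.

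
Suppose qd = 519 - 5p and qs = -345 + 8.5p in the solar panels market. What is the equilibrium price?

Set qd = qs: 519 - 5p = -345 + 8.5p.
864 = 13.5p, so p* = 64.
q* = 519 − 5(64) = 199.

p* = 64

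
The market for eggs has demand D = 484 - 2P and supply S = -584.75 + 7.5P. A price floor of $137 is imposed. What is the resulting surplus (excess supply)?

Surplus = 232.75

Equilibrium price would be P* = 112.5, so the floor at 137 binds.
At P = 137: D = 210, S = 442.75.
Surplus = 442.75 − 210 = 232.75.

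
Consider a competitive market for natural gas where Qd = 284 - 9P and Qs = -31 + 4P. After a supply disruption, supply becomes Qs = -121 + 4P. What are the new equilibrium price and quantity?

P' = 405/13, Q' = 47/13

Original equilibrium: P* = 315/13, Q* = 857/13.
New equilibrium: 284 - 9P = -121 + 4P, so 405 = 13P and P' = 405/13; Q' = 284 − 9(405/13) = 47/13.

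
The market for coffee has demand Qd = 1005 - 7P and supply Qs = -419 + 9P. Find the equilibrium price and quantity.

Set Qd = Qs: 1005 - 7P = -419 + 9P.
1424 = 16P, so P* = 89.
Q* = 1005 − 7(89) = 382.

P* = 89, Q* = 382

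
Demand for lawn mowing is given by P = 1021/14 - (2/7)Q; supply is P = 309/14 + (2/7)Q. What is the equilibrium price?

Set the two price expressions equal: 1021/14 - (2/7)Q = 309/14 + (2/7)Q.
356/7 = (4/7)Q, so Q* = 89.
P* = 1021/14 − (2/7)(89) = 47.5.

P* = 47.5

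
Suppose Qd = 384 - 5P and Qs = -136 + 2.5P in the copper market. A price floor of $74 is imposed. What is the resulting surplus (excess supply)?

Surplus = 35

Equilibrium price would be P* = 208/3, so the floor at 74 binds.
At P = 74: Qd = 14, Qs = 49.
Surplus = 49 − 14 = 35.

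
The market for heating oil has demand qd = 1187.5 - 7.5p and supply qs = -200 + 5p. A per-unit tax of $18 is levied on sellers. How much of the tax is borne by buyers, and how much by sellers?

Pre-tax equilibrium: p* = 111, q* = 355.
Tax on sellers shifts supply to qs = -200 + 5(p − 18) = -290 + 5p.
1187.5 - 7.5p = -290 + 5p gives buyer price pb = 118.2; sellers receive ps = 118.2 − 18 = 100.2.
New quantity: q = 1187.5 − 7.5(118.2) = 301.
Buyer burden = 118.2 − 111 = 7.2; seller burden = 111 − 100.2 = 10.8.

Buyers bear $7.2, sellers bear $10.8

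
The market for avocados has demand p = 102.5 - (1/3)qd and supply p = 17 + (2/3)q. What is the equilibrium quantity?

Set the two price expressions equal: 102.5 - (1/3)q = 17 + (2/3)q.
85.5 = q, so q* = 85.5.
p* = 102.5 − (1/3)(85.5) = 74.

q* = 85.5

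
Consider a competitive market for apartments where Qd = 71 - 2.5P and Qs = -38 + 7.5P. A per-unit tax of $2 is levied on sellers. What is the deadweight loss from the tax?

Pre-tax equilibrium: P* = 10.9, Q* = 43.75.
Tax on sellers shifts supply to Qs = -38 + 7.5(P − 2) = -53 + 7.5P.
71 - 2.5P = -53 + 7.5P gives buyer price Pb = 12.4; sellers receive Ps = 12.4 − 2 = 10.4.
New quantity: Q = 71 − 2.5(12.4) = 40.
DWL = ½ × 2 × (43.75 − 40) = 3.75.

Deadweight loss = 3.75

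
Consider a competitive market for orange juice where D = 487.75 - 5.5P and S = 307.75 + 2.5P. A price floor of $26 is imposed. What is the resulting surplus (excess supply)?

Surplus = 28

Equilibrium price would be P* = 22.5, so the floor at 26 binds.
At P = 26: D = 344.75, S = 372.75.
Surplus = 372.75 − 344.75 = 28.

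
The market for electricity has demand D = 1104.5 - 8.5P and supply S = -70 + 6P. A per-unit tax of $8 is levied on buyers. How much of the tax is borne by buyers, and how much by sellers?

Buyers bear 96/29, sellers bear 136/29

Pre-tax equilibrium: P* = 81, Q* = 416.
Tax on buyers shifts demand to D = 1104.5 − 8.5(P + 8) = 1036.5 - 8.5P.
1036.5 - 8.5P = -70 + 6P gives seller price Ps = 2213/29; buyers pay Pb = 2213/29 + 8 = 2445/29.
New quantity: Q = 1104.5 − 8.5(2445/29) = 11248/29.
Buyer burden = 2445/29 − 81 = 96/29; seller burden = 81 − 2213/29 = 136/29.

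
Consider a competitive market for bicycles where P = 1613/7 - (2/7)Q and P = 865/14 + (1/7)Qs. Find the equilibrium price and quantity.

P* = 118, Q* = 393.5

Set the two price expressions equal: 1613/7 - (2/7)Q = 865/14 + (1/7)Q.
2361/14 = (3/7)Q, so Q* = 393.5.
P* = 1613/7 − (2/7)(393.5) = 118.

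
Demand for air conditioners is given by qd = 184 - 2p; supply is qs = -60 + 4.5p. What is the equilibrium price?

p* = 488/13

Set qd = qs: 184 - 2p = -60 + 4.5p.
244 = 6.5p, so p* = 488/13.
q* = 184 − 2(488/13) = 1416/13.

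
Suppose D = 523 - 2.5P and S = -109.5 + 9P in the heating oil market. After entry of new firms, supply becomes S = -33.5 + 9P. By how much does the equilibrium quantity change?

ΔQ = 380/23

Original equilibrium: P* = 55, Q* = 385.5.
New equilibrium: 523 - 2.5P = -33.5 + 9P, so 556.5 = 11.5P and P' = 1113/23; Q' = 523 − 2.5(1113/23) = 18493/46.
Change in quantity: 18493/46 − 385.5 = 380/23.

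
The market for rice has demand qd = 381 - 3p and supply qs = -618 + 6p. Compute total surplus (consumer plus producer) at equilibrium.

Equilibrium: 381 - 3p = -618 + 6p gives p* = 111, q* = 48.
Demand choke price: p = 127; supply starts at p = 103.
CS = ½(127 − 111)(48) = 384; PS = ½(111 − 103)(48) = 192.

Total surplus = 576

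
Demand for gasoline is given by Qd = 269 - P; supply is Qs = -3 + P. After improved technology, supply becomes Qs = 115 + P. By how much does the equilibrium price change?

ΔP = -59

Original equilibrium: P* = 136, Q* = 133.
New equilibrium: 269 - P = 115 + P, so 154 = 2P and P' = 77; Q' = 269 − 1(77) = 192.
Change in price: 77 − 136 = -59.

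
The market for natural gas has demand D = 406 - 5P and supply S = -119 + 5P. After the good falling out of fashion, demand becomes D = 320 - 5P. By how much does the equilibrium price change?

Original equilibrium: P* = 52.5, Q* = 143.5.
New equilibrium: 320 - 5P = -119 + 5P, so 439 = 10P and P' = 43.9; Q' = 320 − 5(43.9) = 100.5.
Change in price: 43.9 − 52.5 = -8.6.

ΔP = -8.6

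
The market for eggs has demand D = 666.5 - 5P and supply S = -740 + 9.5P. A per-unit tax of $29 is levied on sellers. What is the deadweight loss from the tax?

Deadweight loss = 1377.5

Pre-tax equilibrium: P* = 97, Q* = 181.5.
Tax on sellers shifts supply to S = -740 + 9.5(P − 29) = -1015.5 + 9.5P.
666.5 - 5P = -1015.5 + 9.5P gives buyer price Pb = 116; sellers receive Ps = 116 − 29 = 87.
New quantity: Q = 666.5 − 5(116) = 86.5.
DWL = ½ × 29 × (181.5 − 86.5) = 1377.5.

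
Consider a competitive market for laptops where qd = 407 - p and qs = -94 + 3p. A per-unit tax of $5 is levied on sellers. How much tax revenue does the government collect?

Pre-tax equilibrium: p* = 125.25, q* = 281.75.
Tax on sellers shifts supply to qs = -94 + 3(p − 5) = -109 + 3p.
407 - p = -109 + 3p gives buyer price pb = 129; sellers receive ps = 129 − 5 = 124.
New quantity: q = 407 − 1(129) = 278.
Revenue = 5 × 278 = 1390.

Tax revenue = 1390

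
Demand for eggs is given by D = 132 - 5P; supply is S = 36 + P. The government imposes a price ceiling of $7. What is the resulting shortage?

Equilibrium price would be P* = 16, so the ceiling at 7 binds.
At P = 7: D = 132 − 5(7) = 97, S = 36 + 1(7) = 43.
Shortage = 97 − 43 = 54.

Shortage = 54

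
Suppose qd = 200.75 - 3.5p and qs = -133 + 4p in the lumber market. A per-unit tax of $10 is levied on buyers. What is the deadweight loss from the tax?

Deadweight loss = 280/3

Pre-tax equilibrium: p* = 44.5, q* = 45.
Tax on buyers shifts demand to qd = 200.75 − 3.5(p + 10) = 165.75 - 3.5p.
165.75 - 3.5p = -133 + 4p gives seller price ps = 239/6; buyers pay pb = 239/6 + 10 = 299/6.
New quantity: q = 200.75 − 3.5(299/6) = 79/3.
DWL = ½ × 10 × (45 − 79/3) = 280/3.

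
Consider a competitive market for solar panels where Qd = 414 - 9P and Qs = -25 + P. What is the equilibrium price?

Set Qd = Qs: 414 - 9P = -25 + P.
439 = 10P, so P* = 43.9.
Q* = 414 − 9(43.9) = 18.9.

P* = 43.9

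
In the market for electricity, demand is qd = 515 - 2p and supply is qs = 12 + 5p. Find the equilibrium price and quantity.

Set qd = qs: 515 - 2p = 12 + 5p.
503 = 7p, so p* = 503/7.
q* = 515 − 2(503/7) = 2599/7.

p* = 503/7, q* = 2599/7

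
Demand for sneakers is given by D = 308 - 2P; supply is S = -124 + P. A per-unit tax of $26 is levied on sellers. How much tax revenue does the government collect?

Pre-tax equilibrium: P* = 144, Q* = 20.
Tax on sellers shifts supply to S = -124 + 1(P − 26) = -150 + P.
308 - 2P = -150 + P gives buyer price Pb = 458/3; sellers receive Ps = 458/3 − 26 = 380/3.
New quantity: Q = 308 − 2(458/3) = 8/3.
Revenue = 26 × 8/3 = 208/3.

Tax revenue = 208/3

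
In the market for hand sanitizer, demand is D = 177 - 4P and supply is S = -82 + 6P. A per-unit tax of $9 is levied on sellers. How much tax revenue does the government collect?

Pre-tax equilibrium: P* = 25.9, Q* = 73.4.
Tax on sellers shifts supply to S = -82 + 6(P − 9) = -136 + 6P.
177 - 4P = -136 + 6P gives buyer price Pb = 31.3; sellers receive Ps = 31.3 − 9 = 22.3.
New quantity: Q = 177 − 4(31.3) = 51.8.
Revenue = 9 × 51.8 = 466.2.

Tax revenue = 466.2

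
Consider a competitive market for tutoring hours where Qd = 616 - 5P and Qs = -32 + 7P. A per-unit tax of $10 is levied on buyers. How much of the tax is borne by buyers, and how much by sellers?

Pre-tax equilibrium: P* = 54, Q* = 346.
Tax on buyers shifts demand to Qd = 616 − 5(P + 10) = 566 - 5P.
566 - 5P = -32 + 7P gives seller price Ps = 299/6; buyers pay Pb = 299/6 + 10 = 359/6.
New quantity: Q = 616 − 5(359/6) = 1901/6.
Buyer burden = 359/6 − 54 = 35/6; seller burden = 54 − 299/6 = 25/6.

Buyers bear 35/6, sellers bear 25/6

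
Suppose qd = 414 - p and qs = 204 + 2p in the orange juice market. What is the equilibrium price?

Set qd = qs: 414 - p = 204 + 2p.
210 = 3p, so p* = 70.
q* = 414 − 1(70) = 344.

p* = 70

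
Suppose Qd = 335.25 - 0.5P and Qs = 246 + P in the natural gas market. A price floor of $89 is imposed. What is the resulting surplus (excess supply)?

Equilibrium price would be P* = 59.5, so the floor at 89 binds.
At P = 89: Qd = 290.75, Qs = 335.
Surplus = 335 − 290.75 = 44.25.

Surplus = 44.25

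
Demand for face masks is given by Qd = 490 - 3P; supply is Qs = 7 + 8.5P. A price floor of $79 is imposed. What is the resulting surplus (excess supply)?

Surplus = 425.5

Equilibrium price would be P* = 42, so the floor at 79 binds.
At P = 79: Qd = 253, Qs = 678.5.
Surplus = 678.5 − 253 = 425.5.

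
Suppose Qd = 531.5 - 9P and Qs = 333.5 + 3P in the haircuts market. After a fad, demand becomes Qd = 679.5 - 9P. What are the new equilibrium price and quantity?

Original equilibrium: P* = 16.5, Q* = 383.
New equilibrium: 679.5 - 9P = 333.5 + 3P, so 346 = 12P and P' = 173/6; Q' = 679.5 − 9(173/6) = 420.

P' = 173/6, Q' = 420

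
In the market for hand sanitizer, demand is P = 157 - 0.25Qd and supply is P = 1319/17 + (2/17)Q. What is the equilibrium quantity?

Q* = 216

Set the two price expressions equal: 157 - 0.25Q = 1319/17 + (2/17)Q.
1350/17 = (25/68)Q, so Q* = 216.
P* = 157 − (0.25)(216) = 103.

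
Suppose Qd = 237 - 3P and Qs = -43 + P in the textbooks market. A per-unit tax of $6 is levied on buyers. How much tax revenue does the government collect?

Pre-tax equilibrium: P* = 70, Q* = 27.
Tax on buyers shifts demand to Qd = 237 − 3(P + 6) = 219 - 3P.
219 - 3P = -43 + P gives seller price Ps = 65.5; buyers pay Pb = 65.5 + 6 = 71.5.
New quantity: Q = 237 − 3(71.5) = 22.5.
Revenue = 6 × 22.5 = 135.

Tax revenue = 135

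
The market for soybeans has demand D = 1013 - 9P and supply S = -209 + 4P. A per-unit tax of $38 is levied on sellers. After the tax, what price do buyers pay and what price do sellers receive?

Pre-tax equilibrium: P* = 94, Q* = 167.
Tax on sellers shifts supply to S = -209 + 4(P − 38) = -361 + 4P.
1013 - 9P = -361 + 4P gives buyer price Pb = 1374/13; sellers receive Ps = 1374/13 − 38 = 880/13.
New quantity: Q = 1013 − 9(1374/13) = 803/13.

Buyers pay 1374/13, sellers receive 880/13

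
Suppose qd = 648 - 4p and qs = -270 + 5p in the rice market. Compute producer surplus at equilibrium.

Equilibrium: 648 - 4p = -270 + 5p gives p* = 102, q* = 240.
Supply starts at p = 54 (where qs = 0).
PS = ½(102 − 54)(240) = 5760.

Producer surplus = 5760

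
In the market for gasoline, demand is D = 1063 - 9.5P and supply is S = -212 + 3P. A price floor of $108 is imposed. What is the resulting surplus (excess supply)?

Equilibrium price would be P* = 102, so the floor at 108 binds.
At P = 108: D = 37, S = 112.
Surplus = 112 − 37 = 75.

Surplus = 75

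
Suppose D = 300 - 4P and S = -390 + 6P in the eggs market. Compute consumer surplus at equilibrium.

Equilibrium: 300 - 4P = -390 + 6P gives P* = 69, Q* = 24.
Demand choke price (D = 0): P = 75.
CS = ½(75 − 69)(24) = 72.

Consumer surplus = 72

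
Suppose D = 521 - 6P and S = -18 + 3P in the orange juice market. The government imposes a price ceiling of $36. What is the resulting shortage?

Equilibrium price would be P* = 539/9, so the ceiling at 36 binds.
At P = 36: D = 521 − 6(36) = 305, S = -18 + 3(36) = 90.
Shortage = 305 − 90 = 215.

Shortage = 215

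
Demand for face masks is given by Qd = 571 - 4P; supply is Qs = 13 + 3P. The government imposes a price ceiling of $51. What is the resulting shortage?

Equilibrium price would be P* = 558/7, so the ceiling at 51 binds.
At P = 51: Qd = 571 − 4(51) = 367, Qs = 13 + 3(51) = 166.
Shortage = 367 − 166 = 201.

Shortage = 201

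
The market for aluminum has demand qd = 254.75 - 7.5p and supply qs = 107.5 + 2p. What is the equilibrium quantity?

q* = 138.5

Set qd = qs: 254.75 - 7.5p = 107.5 + 2p.
147.25 = 9.5p, so p* = 15.5.
q* = 254.75 − 7.5(15.5) = 138.5.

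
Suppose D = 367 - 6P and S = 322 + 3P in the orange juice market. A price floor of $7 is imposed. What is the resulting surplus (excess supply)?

Equilibrium price would be P* = 5, so the floor at 7 binds.
At P = 7: D = 325, S = 343.
Surplus = 343 − 325 = 18.

Surplus = 18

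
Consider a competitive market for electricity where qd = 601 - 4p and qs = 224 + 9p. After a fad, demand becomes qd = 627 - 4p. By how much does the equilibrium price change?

Original equilibrium: p* = 29, q* = 485.
New equilibrium: 627 - 4p = 224 + 9p, so 403 = 13p and p' = 31; q' = 627 − 4(31) = 503.
Change in price: 31 − 29 = 2.

Δp = 2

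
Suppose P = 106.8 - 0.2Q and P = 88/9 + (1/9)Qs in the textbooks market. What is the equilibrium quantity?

Q* = 2183/7

Set the two price expressions equal: 106.8 - 0.2Q = 88/9 + (1/9)Q.
4366/45 = (14/45)Q, so Q* = 2183/7.
P* = 106.8 − (0.2)(2183/7) = 311/7.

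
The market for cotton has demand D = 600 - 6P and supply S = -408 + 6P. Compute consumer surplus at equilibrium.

Equilibrium: 600 - 6P = -408 + 6P gives P* = 84, Q* = 96.
Demand choke price (D = 0): P = 100.
CS = ½(100 − 84)(96) = 768.

Consumer surplus = 768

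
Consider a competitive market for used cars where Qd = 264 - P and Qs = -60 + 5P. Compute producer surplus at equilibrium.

Producer surplus = 4410

Equilibrium: 264 - P = -60 + 5P gives P* = 54, Q* = 210.
Supply starts at P = 12 (where Qs = 0).
PS = ½(54 − 12)(210) = 4410.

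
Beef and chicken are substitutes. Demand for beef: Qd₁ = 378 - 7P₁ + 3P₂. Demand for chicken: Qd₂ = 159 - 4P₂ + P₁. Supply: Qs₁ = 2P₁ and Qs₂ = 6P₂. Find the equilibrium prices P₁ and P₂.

Market 1: 378 - 7P₁ + 3P₂ = 2P₁ → 9P₁ - 3P₂ = 378.
Market 2: 10P₂ - P₁ = 159.
Eliminating P₂: 10×(1) + 3×(2) gives 87P₁ = 4257, so P₁ = 1419/29.
Back-substitute into (2): P₂ = (159 + 1×1419/29) / 10 = 603/29.

P₁ = 1419/29, P₂ = 603/29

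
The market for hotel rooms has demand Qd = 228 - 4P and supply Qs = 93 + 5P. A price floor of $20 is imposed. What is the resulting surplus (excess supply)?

Equilibrium price would be P* = 15, so the floor at 20 binds.
At P = 20: Qd = 148, Qs = 193.
Surplus = 193 − 148 = 45.

Surplus = 45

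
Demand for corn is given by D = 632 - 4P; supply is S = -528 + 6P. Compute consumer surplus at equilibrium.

Consumer surplus = 3528

Equilibrium: 632 - 4P = -528 + 6P gives P* = 116, Q* = 168.
Demand choke price (D = 0): P = 158.
CS = ½(158 − 116)(168) = 3528.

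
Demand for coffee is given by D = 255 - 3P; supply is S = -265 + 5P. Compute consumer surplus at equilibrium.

Equilibrium: 255 - 3P = -265 + 5P gives P* = 65, Q* = 60.
Demand choke price (D = 0): P = 85.
CS = ½(85 − 65)(60) = 600.

Consumer surplus = 600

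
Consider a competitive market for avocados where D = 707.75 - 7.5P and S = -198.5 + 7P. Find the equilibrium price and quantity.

Set D = S: 707.75 - 7.5P = -198.5 + 7P.
906.25 = 14.5P, so P* = 62.5.
Q* = 707.75 − 7.5(62.5) = 239.

P* = 62.5, Q* = 239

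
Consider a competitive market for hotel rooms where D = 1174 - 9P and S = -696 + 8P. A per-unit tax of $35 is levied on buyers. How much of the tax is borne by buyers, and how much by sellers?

Pre-tax equilibrium: P* = 110, Q* = 184.
Tax on buyers shifts demand to D = 1174 − 9(P + 35) = 859 - 9P.
859 - 9P = -696 + 8P gives seller price Ps = 1555/17; buyers pay Pb = 1555/17 + 35 = 2150/17.
New quantity: Q = 1174 − 9(2150/17) = 608/17.
Buyer burden = 2150/17 − 110 = 280/17; seller burden = 110 − 1555/17 = 315/17.

Buyers bear 280/17, sellers bear 315/17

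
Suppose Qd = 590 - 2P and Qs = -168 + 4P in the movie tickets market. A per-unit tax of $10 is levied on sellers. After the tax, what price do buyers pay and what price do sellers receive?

Buyers pay $133, sellers receive $123

Pre-tax equilibrium: P* = 379/3, Q* = 1012/3.
Tax on sellers shifts supply to Qs = -168 + 4(P − 10) = -208 + 4P.
590 - 2P = -208 + 4P gives buyer price Pb = 133; sellers receive Ps = 133 − 10 = 123.
New quantity: Q = 590 − 2(133) = 324.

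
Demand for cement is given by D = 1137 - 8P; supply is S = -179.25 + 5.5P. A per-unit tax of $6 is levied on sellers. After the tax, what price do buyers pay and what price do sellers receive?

Buyers pay 1799/18, sellers receive 1691/18

Pre-tax equilibrium: P* = 97.5, Q* = 357.
Tax on sellers shifts supply to S = -179.25 + 5.5(P − 6) = -212.25 + 5.5P.
1137 - 8P = -212.25 + 5.5P gives buyer price Pb = 1799/18; sellers receive Ps = 1799/18 − 6 = 1691/18.
New quantity: Q = 1137 − 8(1799/18) = 3037/9.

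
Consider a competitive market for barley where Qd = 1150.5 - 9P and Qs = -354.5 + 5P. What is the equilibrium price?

P* = 107.5

Set Qd = Qs: 1150.5 - 9P = -354.5 + 5P.
1505 = 14P, so P* = 107.5.
Q* = 1150.5 − 9(107.5) = 183.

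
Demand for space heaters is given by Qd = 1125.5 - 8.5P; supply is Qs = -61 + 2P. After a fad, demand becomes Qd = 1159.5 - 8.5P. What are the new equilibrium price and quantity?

P' = 2441/21, Q' = 3601/21

Original equilibrium: P* = 113, Q* = 165.
New equilibrium: 1159.5 - 8.5P = -61 + 2P, so 1220.5 = 10.5P and P' = 2441/21; Q' = 1159.5 − 8.5(2441/21) = 3601/21.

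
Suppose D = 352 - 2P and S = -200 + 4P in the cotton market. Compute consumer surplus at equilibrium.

Equilibrium: 352 - 2P = -200 + 4P gives P* = 92, Q* = 168.
Demand choke price (D = 0): P = 176.
CS = ½(176 − 92)(168) = 7056.

Consumer surplus = 7056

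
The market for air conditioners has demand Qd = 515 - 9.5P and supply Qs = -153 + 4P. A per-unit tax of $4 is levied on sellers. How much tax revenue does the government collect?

Pre-tax equilibrium: P* = 1336/27, Q* = 1213/27.
Tax on sellers shifts supply to Qs = -153 + 4(P − 4) = -169 + 4P.
515 - 9.5P = -169 + 4P gives buyer price Pb = 152/3; sellers receive Ps = 152/3 − 4 = 140/3.
New quantity: Q = 515 − 9.5(152/3) = 101/3.
Revenue = 4 × 101/3 = 404/3.

Tax revenue = 404/3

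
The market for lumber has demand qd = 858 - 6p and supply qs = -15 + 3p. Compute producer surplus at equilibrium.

Equilibrium: 858 - 6p = -15 + 3p gives p* = 97, q* = 276.
Supply starts at p = 5 (where qs = 0).
PS = ½(97 − 5)(276) = 12696.

Producer surplus = 12696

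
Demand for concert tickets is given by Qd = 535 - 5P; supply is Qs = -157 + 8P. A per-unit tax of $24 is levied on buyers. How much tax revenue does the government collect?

Pre-tax equilibrium: P* = 692/13, Q* = 3495/13.
Tax on buyers shifts demand to Qd = 535 − 5(P + 24) = 415 - 5P.
415 - 5P = -157 + 8P gives seller price Ps = 44; buyers pay Pb = 44 + 24 = 68.
New quantity: Q = 535 − 5(68) = 195.
Revenue = 24 × 195 = 4680.

Tax revenue = 4680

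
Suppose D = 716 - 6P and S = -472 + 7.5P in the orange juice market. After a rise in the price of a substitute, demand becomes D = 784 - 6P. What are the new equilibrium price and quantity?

Original equilibrium: P* = 88, Q* = 188.
New equilibrium: 784 - 6P = -472 + 7.5P, so 1256 = 13.5P and P' = 2512/27; Q' = 784 − 6(2512/27) = 2032/9.

P' = 2512/27, Q' = 2032/9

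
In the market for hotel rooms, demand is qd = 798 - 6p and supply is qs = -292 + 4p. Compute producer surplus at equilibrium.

Equilibrium: 798 - 6p = -292 + 4p gives p* = 109, q* = 144.
Supply starts at p = 73 (where qs = 0).
PS = ½(109 − 73)(144) = 2592.

Producer surplus = 2592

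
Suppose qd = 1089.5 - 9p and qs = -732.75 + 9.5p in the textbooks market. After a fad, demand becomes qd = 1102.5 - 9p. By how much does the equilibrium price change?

Δp = 26/37

Original equilibrium: p* = 98.5, q* = 203.
New equilibrium: 1102.5 - 9p = -732.75 + 9.5p, so 1835.25 = 18.5p and p' = 7341/74; q' = 1102.5 − 9(7341/74) = 7758/37.
Change in price: 7341/74 − 98.5 = 26/37.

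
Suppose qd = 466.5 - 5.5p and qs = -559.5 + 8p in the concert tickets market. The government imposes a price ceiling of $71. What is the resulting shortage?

Equilibrium price would be p* = 76, so the ceiling at 71 binds.
At p = 71: qd = 466.5 − 5.5(71) = 76, qs = -559.5 + 8(71) = 8.5.
Shortage = 76 − 8.5 = 67.5.

Shortage = 67.5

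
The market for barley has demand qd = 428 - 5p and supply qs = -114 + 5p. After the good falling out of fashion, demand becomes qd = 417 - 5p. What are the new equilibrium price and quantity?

Original equilibrium: p* = 54.2, q* = 157.
New equilibrium: 417 - 5p = -114 + 5p, so 531 = 10p and p' = 53.1; q' = 417 − 5(53.1) = 151.5.

p' = 53.1, q' = 151.5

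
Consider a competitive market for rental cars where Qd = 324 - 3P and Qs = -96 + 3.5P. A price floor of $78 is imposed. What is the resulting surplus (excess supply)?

Surplus = 87

Equilibrium price would be P* = 840/13, so the floor at 78 binds.
At P = 78: Qd = 90, Qs = 177.
Surplus = 177 − 90 = 87.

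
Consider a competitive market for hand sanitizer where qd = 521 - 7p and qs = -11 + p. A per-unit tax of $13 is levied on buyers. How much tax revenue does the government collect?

Pre-tax equilibrium: p* = 66.5, q* = 55.5.
Tax on buyers shifts demand to qd = 521 − 7(p + 13) = 430 - 7p.
430 - 7p = -11 + p gives seller price ps = 55.125; buyers pay pb = 55.125 + 13 = 68.125.
New quantity: q = 521 − 7(68.125) = 44.125.
Revenue = 13 × 44.125 = 573.625.

Tax revenue = 573.625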